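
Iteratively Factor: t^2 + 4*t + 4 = (t + 2)*(t + 2)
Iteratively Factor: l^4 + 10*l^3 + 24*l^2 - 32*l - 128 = (l + 4)*(l^3 + 6*l^2 - 32) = (l + 4)^2*(l^2 + 2*l - 8) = (l - 2)*(l + 4)^2*(l + 4)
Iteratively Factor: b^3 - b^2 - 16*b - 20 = (b - 5)*(b^2 + 4*b + 4) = (b - 5)*(b + 2)*(b + 2)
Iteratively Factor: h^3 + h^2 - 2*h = (h + 2)*(h^2 - h) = h*(h + 2)*(h - 1)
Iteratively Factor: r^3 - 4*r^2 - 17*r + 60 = (r - 5)*(r^2 + r - 12) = (r - 5)*(r + 4)*(r - 3)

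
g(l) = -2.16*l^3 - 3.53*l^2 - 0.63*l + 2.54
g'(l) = -6.48*l^2 - 7.06*l - 0.63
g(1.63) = -17.22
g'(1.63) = -29.35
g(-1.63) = 3.54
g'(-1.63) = -6.34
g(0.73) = -0.64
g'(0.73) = -9.24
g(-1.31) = 2.16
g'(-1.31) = -2.50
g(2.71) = -68.08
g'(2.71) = -67.35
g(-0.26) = 2.50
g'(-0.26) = 0.77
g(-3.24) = 40.99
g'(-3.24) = -45.78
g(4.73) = -308.00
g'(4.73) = -179.00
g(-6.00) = 345.80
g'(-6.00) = -191.55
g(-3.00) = 30.98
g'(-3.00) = -37.77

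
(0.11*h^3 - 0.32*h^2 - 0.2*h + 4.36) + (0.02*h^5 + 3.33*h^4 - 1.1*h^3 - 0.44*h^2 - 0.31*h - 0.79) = 0.02*h^5 + 3.33*h^4 - 0.99*h^3 - 0.76*h^2 - 0.51*h + 3.57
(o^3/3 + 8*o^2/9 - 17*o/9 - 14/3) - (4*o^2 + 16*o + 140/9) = o^3/3 - 28*o^2/9 - 161*o/9 - 182/9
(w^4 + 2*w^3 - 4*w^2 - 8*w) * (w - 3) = w^5 - w^4 - 10*w^3 + 4*w^2 + 24*w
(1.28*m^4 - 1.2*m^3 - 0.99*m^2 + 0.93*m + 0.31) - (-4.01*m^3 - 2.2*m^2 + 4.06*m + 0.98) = 1.28*m^4 + 2.81*m^3 + 1.21*m^2 - 3.13*m - 0.67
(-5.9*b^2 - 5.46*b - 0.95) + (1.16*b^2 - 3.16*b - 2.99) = -4.74*b^2 - 8.62*b - 3.94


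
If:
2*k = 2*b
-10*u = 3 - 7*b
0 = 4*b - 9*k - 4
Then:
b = -4/5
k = -4/5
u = -43/50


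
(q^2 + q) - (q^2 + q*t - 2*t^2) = -q*t + q + 2*t^2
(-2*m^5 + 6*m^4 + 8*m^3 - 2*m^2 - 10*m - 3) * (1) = -2*m^5 + 6*m^4 + 8*m^3 - 2*m^2 - 10*m - 3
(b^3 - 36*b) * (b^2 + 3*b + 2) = b^5 + 3*b^4 - 34*b^3 - 108*b^2 - 72*b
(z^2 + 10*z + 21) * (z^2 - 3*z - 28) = z^4 + 7*z^3 - 37*z^2 - 343*z - 588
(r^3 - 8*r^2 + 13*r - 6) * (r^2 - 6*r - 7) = r^5 - 14*r^4 + 54*r^3 - 28*r^2 - 55*r + 42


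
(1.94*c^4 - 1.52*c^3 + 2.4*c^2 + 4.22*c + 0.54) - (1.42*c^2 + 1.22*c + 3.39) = 1.94*c^4 - 1.52*c^3 + 0.98*c^2 + 3.0*c - 2.85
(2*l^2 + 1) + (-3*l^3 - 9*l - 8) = -3*l^3 + 2*l^2 - 9*l - 7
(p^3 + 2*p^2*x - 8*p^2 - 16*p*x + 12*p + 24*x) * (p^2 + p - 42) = p^5 + 2*p^4*x - 7*p^4 - 14*p^3*x - 38*p^3 - 76*p^2*x + 348*p^2 + 696*p*x - 504*p - 1008*x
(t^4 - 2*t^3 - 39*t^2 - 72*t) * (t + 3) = t^5 + t^4 - 45*t^3 - 189*t^2 - 216*t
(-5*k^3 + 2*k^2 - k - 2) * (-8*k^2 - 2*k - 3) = 40*k^5 - 6*k^4 + 19*k^3 + 12*k^2 + 7*k + 6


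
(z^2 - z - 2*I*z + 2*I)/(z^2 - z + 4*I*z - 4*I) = (z - 2*I)/(z + 4*I)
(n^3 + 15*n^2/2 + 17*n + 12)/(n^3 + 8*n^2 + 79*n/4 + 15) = 2*(n + 2)/(2*n + 5)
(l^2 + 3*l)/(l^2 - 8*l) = (l + 3)/(l - 8)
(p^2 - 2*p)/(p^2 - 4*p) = (p - 2)/(p - 4)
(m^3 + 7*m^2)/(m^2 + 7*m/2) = 2*m*(m + 7)/(2*m + 7)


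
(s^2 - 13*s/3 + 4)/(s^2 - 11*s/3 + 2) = (3*s - 4)/(3*s - 2)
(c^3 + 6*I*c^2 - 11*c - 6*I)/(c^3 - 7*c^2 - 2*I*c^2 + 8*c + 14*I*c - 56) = (c^2 + 4*I*c - 3)/(c^2 - c*(7 + 4*I) + 28*I)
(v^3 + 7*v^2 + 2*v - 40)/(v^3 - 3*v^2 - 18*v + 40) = (v + 5)/(v - 5)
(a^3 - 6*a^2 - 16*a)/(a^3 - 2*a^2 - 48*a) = (a + 2)/(a + 6)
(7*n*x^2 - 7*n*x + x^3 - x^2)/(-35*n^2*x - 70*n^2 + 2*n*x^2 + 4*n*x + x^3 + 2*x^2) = x*(x - 1)/(-5*n*x - 10*n + x^2 + 2*x)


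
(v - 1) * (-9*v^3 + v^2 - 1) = -9*v^4 + 10*v^3 - v^2 - v + 1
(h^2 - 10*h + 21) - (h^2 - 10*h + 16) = 5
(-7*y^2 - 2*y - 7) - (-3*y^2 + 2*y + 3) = -4*y^2 - 4*y - 10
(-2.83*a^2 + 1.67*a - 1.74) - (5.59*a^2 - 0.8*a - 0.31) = -8.42*a^2 + 2.47*a - 1.43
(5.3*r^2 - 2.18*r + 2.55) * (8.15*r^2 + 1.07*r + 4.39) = 43.195*r^4 - 12.096*r^3 + 41.7169*r^2 - 6.8417*r + 11.1945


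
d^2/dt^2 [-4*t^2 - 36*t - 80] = -8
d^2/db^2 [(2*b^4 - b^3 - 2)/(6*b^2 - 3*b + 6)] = 2*(8*b^6 - 12*b^5 + 30*b^4 - 29*b^3 + 30*b^2 + 6)/(3*(8*b^6 - 12*b^5 + 30*b^4 - 25*b^3 + 30*b^2 - 12*b + 8))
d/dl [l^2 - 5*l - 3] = 2*l - 5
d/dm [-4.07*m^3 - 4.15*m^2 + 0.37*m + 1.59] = -12.21*m^2 - 8.3*m + 0.37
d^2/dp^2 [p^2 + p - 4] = 2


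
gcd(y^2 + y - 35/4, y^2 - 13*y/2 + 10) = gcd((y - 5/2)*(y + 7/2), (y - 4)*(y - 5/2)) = y - 5/2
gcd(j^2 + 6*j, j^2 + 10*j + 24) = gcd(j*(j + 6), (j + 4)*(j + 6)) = j + 6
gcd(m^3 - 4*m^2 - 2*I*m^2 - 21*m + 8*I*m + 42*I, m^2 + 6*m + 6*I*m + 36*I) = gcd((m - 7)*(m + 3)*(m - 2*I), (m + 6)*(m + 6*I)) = 1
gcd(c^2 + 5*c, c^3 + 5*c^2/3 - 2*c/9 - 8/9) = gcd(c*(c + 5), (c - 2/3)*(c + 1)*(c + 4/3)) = 1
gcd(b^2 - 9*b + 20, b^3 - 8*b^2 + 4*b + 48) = b - 4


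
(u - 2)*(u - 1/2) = u^2 - 5*u/2 + 1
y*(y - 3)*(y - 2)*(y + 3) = y^4 - 2*y^3 - 9*y^2 + 18*y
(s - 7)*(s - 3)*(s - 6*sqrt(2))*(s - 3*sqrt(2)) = s^4 - 9*sqrt(2)*s^3 - 10*s^3 + 57*s^2 + 90*sqrt(2)*s^2 - 360*s - 189*sqrt(2)*s + 756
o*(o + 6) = o^2 + 6*o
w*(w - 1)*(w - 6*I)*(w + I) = w^4 - w^3 - 5*I*w^3 + 6*w^2 + 5*I*w^2 - 6*w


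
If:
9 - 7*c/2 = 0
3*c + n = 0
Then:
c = 18/7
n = -54/7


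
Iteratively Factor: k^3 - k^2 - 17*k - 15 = (k - 5)*(k^2 + 4*k + 3) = (k - 5)*(k + 3)*(k + 1)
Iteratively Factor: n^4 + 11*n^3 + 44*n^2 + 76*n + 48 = (n + 2)*(n^3 + 9*n^2 + 26*n + 24) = (n + 2)^2*(n^2 + 7*n + 12) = (n + 2)^2*(n + 3)*(n + 4)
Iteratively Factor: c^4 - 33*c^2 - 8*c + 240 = (c + 4)*(c^3 - 4*c^2 - 17*c + 60) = (c + 4)^2*(c^2 - 8*c + 15) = (c - 3)*(c + 4)^2*(c - 5)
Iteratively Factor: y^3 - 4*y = (y)*(y^2 - 4) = y*(y + 2)*(y - 2)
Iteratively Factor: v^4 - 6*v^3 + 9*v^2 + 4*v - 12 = (v + 1)*(v^3 - 7*v^2 + 16*v - 12) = (v - 2)*(v + 1)*(v^2 - 5*v + 6) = (v - 2)^2*(v + 1)*(v - 3)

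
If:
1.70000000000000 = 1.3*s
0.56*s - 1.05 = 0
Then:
No Solution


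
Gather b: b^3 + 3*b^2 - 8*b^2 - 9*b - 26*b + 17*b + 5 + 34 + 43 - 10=b^3 - 5*b^2 - 18*b + 72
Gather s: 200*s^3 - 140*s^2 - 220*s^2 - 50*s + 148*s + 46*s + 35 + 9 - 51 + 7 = 200*s^3 - 360*s^2 + 144*s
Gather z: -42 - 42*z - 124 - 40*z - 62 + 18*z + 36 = -64*z - 192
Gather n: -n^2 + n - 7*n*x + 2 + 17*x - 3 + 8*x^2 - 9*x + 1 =-n^2 + n*(1 - 7*x) + 8*x^2 + 8*x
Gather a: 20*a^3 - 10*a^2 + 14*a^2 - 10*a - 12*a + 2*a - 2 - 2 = 20*a^3 + 4*a^2 - 20*a - 4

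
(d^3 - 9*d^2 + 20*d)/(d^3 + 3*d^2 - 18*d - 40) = d*(d - 5)/(d^2 + 7*d + 10)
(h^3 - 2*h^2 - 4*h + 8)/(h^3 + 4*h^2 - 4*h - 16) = (h - 2)/(h + 4)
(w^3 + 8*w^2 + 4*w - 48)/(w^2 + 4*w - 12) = w + 4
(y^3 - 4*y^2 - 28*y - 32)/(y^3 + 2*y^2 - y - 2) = (y^2 - 6*y - 16)/(y^2 - 1)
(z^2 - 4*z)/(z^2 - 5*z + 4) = z/(z - 1)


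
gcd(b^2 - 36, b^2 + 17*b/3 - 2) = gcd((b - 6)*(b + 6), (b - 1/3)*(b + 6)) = b + 6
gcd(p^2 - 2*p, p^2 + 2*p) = p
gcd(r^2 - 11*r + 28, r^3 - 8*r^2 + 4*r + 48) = r - 4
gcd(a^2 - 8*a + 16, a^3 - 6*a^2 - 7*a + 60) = a - 4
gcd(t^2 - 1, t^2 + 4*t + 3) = t + 1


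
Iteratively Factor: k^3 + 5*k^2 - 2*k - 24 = (k + 3)*(k^2 + 2*k - 8) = (k - 2)*(k + 3)*(k + 4)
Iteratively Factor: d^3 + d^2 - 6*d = (d)*(d^2 + d - 6) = d*(d - 2)*(d + 3)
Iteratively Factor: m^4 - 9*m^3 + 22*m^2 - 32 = (m - 2)*(m^3 - 7*m^2 + 8*m + 16) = (m - 4)*(m - 2)*(m^2 - 3*m - 4) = (m - 4)*(m - 2)*(m + 1)*(m - 4)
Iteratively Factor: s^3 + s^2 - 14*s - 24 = (s - 4)*(s^2 + 5*s + 6) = (s - 4)*(s + 3)*(s + 2)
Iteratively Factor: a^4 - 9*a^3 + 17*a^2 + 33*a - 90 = (a - 3)*(a^3 - 6*a^2 - a + 30) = (a - 5)*(a - 3)*(a^2 - a - 6) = (a - 5)*(a - 3)^2*(a + 2)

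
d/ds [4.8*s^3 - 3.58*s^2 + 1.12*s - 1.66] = 14.4*s^2 - 7.16*s + 1.12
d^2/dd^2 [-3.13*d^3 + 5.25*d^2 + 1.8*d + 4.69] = 10.5 - 18.78*d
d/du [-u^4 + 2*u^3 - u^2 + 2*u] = -4*u^3 + 6*u^2 - 2*u + 2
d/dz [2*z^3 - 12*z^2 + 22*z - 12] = 6*z^2 - 24*z + 22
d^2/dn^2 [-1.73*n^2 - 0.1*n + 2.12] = -3.46000000000000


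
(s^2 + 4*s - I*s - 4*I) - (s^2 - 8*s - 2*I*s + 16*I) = 12*s + I*s - 20*I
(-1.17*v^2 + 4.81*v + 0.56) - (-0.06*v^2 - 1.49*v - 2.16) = -1.11*v^2 + 6.3*v + 2.72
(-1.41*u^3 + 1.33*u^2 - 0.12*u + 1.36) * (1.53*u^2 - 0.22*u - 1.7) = -2.1573*u^5 + 2.3451*u^4 + 1.9208*u^3 - 0.1538*u^2 - 0.0952*u - 2.312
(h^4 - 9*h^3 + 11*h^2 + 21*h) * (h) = h^5 - 9*h^4 + 11*h^3 + 21*h^2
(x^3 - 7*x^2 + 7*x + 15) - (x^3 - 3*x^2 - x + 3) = -4*x^2 + 8*x + 12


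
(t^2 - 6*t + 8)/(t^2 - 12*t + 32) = (t - 2)/(t - 8)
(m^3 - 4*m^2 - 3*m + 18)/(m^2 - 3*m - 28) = (-m^3 + 4*m^2 + 3*m - 18)/(-m^2 + 3*m + 28)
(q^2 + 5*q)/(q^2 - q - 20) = q*(q + 5)/(q^2 - q - 20)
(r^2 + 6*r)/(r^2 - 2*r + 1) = r*(r + 6)/(r^2 - 2*r + 1)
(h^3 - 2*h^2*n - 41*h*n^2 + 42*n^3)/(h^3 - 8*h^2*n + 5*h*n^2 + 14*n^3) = (h^2 + 5*h*n - 6*n^2)/(h^2 - h*n - 2*n^2)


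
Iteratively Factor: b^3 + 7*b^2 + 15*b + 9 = (b + 3)*(b^2 + 4*b + 3) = (b + 3)^2*(b + 1)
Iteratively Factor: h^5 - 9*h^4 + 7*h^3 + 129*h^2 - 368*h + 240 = (h - 3)*(h^4 - 6*h^3 - 11*h^2 + 96*h - 80) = (h - 3)*(h - 1)*(h^3 - 5*h^2 - 16*h + 80) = (h - 4)*(h - 3)*(h - 1)*(h^2 - h - 20) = (h - 4)*(h - 3)*(h - 1)*(h + 4)*(h - 5)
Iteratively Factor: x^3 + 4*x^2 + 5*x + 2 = (x + 1)*(x^2 + 3*x + 2) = (x + 1)*(x + 2)*(x + 1)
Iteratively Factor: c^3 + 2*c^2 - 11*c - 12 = (c + 4)*(c^2 - 2*c - 3) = (c - 3)*(c + 4)*(c + 1)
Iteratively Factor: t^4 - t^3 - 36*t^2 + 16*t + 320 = (t - 4)*(t^3 + 3*t^2 - 24*t - 80) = (t - 4)*(t + 4)*(t^2 - t - 20) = (t - 5)*(t - 4)*(t + 4)*(t + 4)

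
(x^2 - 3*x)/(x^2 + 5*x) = (x - 3)/(x + 5)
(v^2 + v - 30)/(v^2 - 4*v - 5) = (v + 6)/(v + 1)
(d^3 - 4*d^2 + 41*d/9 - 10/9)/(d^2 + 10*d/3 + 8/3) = (9*d^3 - 36*d^2 + 41*d - 10)/(3*(3*d^2 + 10*d + 8))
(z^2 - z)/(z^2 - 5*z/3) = 3*(z - 1)/(3*z - 5)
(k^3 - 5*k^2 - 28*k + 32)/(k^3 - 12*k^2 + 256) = (k - 1)/(k - 8)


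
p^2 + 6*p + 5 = (p + 1)*(p + 5)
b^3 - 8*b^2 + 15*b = b*(b - 5)*(b - 3)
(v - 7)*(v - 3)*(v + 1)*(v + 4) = v^4 - 5*v^3 - 25*v^2 + 65*v + 84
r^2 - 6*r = r*(r - 6)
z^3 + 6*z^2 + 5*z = z*(z + 1)*(z + 5)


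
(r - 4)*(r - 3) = r^2 - 7*r + 12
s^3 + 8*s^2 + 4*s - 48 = (s - 2)*(s + 4)*(s + 6)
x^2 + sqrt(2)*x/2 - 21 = (x - 3*sqrt(2))*(x + 7*sqrt(2)/2)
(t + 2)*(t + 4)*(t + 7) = t^3 + 13*t^2 + 50*t + 56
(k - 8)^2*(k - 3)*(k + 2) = k^4 - 17*k^3 + 74*k^2 + 32*k - 384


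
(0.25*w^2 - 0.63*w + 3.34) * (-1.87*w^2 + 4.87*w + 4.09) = -0.4675*w^4 + 2.3956*w^3 - 8.2914*w^2 + 13.6891*w + 13.6606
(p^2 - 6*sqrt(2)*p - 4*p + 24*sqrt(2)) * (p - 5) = p^3 - 9*p^2 - 6*sqrt(2)*p^2 + 20*p + 54*sqrt(2)*p - 120*sqrt(2)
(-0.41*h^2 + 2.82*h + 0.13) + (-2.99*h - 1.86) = -0.41*h^2 - 0.17*h - 1.73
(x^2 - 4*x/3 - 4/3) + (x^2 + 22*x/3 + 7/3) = 2*x^2 + 6*x + 1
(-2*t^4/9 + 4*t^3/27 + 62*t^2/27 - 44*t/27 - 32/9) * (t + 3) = -2*t^5/9 - 14*t^4/27 + 74*t^3/27 + 142*t^2/27 - 76*t/9 - 32/3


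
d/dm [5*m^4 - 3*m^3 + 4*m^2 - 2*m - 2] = 20*m^3 - 9*m^2 + 8*m - 2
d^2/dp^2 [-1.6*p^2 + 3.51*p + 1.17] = -3.20000000000000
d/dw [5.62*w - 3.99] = 5.62000000000000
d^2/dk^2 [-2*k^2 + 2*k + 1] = -4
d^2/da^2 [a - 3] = 0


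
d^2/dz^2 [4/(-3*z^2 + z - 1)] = 8*(9*z^2 - 3*z - (6*z - 1)^2 + 3)/(3*z^2 - z + 1)^3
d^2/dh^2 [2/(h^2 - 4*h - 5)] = 4*(h^2 - 4*h - 4*(h - 2)^2 - 5)/(-h^2 + 4*h + 5)^3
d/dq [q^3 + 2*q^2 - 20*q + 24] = 3*q^2 + 4*q - 20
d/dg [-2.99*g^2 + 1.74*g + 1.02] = 1.74 - 5.98*g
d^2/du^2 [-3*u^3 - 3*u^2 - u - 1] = -18*u - 6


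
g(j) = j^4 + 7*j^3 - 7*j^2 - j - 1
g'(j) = 4*j^3 + 21*j^2 - 14*j - 1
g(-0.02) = -0.98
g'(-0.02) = -0.71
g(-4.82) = -402.92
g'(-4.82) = 106.44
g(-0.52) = -3.28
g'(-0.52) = 11.40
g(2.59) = 116.07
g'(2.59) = 173.11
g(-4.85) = -406.09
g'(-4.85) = 104.54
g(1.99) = 40.14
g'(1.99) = 85.82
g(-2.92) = -159.34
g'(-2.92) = 119.35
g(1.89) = 32.12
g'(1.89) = 74.56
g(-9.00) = 899.00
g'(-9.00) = -1090.00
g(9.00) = 11087.00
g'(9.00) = 4490.00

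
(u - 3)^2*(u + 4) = u^3 - 2*u^2 - 15*u + 36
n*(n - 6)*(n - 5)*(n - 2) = n^4 - 13*n^3 + 52*n^2 - 60*n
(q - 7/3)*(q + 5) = q^2 + 8*q/3 - 35/3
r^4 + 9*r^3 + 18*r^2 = r^2*(r + 3)*(r + 6)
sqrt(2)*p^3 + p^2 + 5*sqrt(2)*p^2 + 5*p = p*(p + 5)*(sqrt(2)*p + 1)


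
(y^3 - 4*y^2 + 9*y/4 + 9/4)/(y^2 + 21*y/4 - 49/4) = (4*y^3 - 16*y^2 + 9*y + 9)/(4*y^2 + 21*y - 49)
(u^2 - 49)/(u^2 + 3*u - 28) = (u - 7)/(u - 4)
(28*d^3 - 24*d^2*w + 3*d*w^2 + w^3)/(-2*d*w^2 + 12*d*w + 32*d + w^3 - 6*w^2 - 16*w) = (-14*d^2 + 5*d*w + w^2)/(w^2 - 6*w - 16)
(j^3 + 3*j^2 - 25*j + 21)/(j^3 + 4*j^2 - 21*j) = (j - 1)/j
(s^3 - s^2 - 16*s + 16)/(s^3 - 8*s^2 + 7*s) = (s^2 - 16)/(s*(s - 7))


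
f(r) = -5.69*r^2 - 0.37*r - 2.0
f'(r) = -11.38*r - 0.37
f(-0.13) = -2.05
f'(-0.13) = 1.11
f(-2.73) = -43.40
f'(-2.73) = 30.70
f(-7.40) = -310.85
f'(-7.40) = 83.84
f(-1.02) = -7.54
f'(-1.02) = 11.24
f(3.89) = -89.54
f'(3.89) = -44.64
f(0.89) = -6.84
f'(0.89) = -10.50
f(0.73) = -5.30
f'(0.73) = -8.68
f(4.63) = -125.69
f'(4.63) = -53.06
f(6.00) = -209.06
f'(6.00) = -68.65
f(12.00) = -825.80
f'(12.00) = -136.93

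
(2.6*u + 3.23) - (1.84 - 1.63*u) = 4.23*u + 1.39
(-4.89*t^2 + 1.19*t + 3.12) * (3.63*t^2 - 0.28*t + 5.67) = -17.7507*t^4 + 5.6889*t^3 - 16.7339*t^2 + 5.8737*t + 17.6904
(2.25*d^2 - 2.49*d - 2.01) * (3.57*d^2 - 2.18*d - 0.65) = 8.0325*d^4 - 13.7943*d^3 - 3.21*d^2 + 6.0003*d + 1.3065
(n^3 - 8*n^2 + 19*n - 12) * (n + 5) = n^4 - 3*n^3 - 21*n^2 + 83*n - 60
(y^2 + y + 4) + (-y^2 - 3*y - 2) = 2 - 2*y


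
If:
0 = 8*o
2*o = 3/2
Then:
No Solution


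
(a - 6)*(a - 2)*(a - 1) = a^3 - 9*a^2 + 20*a - 12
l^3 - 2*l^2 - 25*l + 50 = (l - 5)*(l - 2)*(l + 5)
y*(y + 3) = y^2 + 3*y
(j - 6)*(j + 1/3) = j^2 - 17*j/3 - 2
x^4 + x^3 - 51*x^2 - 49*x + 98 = (x - 7)*(x - 1)*(x + 2)*(x + 7)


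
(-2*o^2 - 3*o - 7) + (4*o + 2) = -2*o^2 + o - 5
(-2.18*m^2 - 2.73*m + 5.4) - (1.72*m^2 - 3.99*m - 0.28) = -3.9*m^2 + 1.26*m + 5.68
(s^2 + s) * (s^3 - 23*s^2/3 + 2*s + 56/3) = s^5 - 20*s^4/3 - 17*s^3/3 + 62*s^2/3 + 56*s/3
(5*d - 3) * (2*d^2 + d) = 10*d^3 - d^2 - 3*d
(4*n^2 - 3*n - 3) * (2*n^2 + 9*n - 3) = 8*n^4 + 30*n^3 - 45*n^2 - 18*n + 9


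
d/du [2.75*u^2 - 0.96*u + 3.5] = 5.5*u - 0.96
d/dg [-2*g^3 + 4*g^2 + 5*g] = -6*g^2 + 8*g + 5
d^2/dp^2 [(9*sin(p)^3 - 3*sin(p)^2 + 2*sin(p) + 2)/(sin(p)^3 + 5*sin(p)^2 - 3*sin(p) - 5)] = 2*(24*sin(p)^8 - 178*sin(p)^7 - 45*sin(p)^6 + 178*sin(p)^5 - 468*sin(p)^4 - 803*sin(p)^3 + 428*sin(p)^2 + 755*sin(p) - 37)/(sin(p)^3 + 5*sin(p)^2 - 3*sin(p) - 5)^3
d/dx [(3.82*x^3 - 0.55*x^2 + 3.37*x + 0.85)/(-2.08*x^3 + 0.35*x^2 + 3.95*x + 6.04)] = (0.193*x^4 + 44.1972*x^3 + 71.1704*x^2 - 7.239*x + 16.9973)/(4.3264*x^6 - 1.456*x^5 - 16.3095*x^4 - 22.3614*x^3 + 19.8305*x^2 + 47.716*x + 36.4816)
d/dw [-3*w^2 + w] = 1 - 6*w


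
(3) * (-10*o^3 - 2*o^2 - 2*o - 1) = -30*o^3 - 6*o^2 - 6*o - 3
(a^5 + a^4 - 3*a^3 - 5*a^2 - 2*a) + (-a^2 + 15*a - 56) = a^5 + a^4 - 3*a^3 - 6*a^2 + 13*a - 56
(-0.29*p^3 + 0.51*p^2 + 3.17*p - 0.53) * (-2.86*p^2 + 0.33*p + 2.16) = 0.8294*p^5 - 1.5543*p^4 - 9.5243*p^3 + 3.6635*p^2 + 6.6723*p - 1.1448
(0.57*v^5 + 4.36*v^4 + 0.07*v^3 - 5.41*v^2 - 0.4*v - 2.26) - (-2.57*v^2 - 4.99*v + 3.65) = 0.57*v^5 + 4.36*v^4 + 0.07*v^3 - 2.84*v^2 + 4.59*v - 5.91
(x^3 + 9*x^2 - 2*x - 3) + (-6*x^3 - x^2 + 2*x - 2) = -5*x^3 + 8*x^2 - 5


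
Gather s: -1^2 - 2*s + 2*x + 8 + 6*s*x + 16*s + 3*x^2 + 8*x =s*(6*x + 14) + 3*x^2 + 10*x + 7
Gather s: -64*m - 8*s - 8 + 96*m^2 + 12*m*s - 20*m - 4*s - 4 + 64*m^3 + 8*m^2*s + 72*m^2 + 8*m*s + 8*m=64*m^3 + 168*m^2 - 76*m + s*(8*m^2 + 20*m - 12) - 12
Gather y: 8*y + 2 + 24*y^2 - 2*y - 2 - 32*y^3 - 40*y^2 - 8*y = -32*y^3 - 16*y^2 - 2*y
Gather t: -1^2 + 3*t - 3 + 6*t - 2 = 9*t - 6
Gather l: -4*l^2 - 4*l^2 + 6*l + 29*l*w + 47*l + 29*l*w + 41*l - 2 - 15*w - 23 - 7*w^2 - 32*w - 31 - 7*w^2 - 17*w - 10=-8*l^2 + l*(58*w + 94) - 14*w^2 - 64*w - 66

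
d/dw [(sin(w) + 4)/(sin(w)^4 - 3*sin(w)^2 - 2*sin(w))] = (12*sin(w) + 4*sin(3*w) - 3*cos(4*w)/8 + 67/8)*cos(w)/((sin(w) - 2)^2*(sin(w) + 1)^4*sin(w)^2)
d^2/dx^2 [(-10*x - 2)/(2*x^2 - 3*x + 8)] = 4*(-(4*x - 3)^2*(5*x + 1) + (30*x - 13)*(2*x^2 - 3*x + 8))/(2*x^2 - 3*x + 8)^3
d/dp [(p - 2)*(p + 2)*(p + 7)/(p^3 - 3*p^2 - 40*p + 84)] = 2*(-5*p^2 - 56*p - 182)/(p^4 - 2*p^3 - 83*p^2 + 84*p + 1764)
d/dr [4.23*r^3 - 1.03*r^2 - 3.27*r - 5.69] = 12.69*r^2 - 2.06*r - 3.27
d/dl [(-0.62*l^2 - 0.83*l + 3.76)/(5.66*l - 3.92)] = (-3.5092*l^2 + 4.8608*l - 18.028)/(32.0356*l^2 - 44.3744*l + 15.3664)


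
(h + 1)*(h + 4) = h^2 + 5*h + 4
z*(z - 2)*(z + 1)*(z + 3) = z^4 + 2*z^3 - 5*z^2 - 6*z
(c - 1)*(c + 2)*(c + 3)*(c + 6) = c^4 + 10*c^3 + 25*c^2 - 36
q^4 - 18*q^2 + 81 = (q - 3)^2*(q + 3)^2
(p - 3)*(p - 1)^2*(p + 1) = p^4 - 4*p^3 + 2*p^2 + 4*p - 3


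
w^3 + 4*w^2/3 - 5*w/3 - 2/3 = (w - 1)*(w + 1/3)*(w + 2)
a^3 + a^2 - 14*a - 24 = (a - 4)*(a + 2)*(a + 3)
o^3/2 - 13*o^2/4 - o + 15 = (o/2 + 1)*(o - 6)*(o - 5/2)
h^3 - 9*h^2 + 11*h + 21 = (h - 7)*(h - 3)*(h + 1)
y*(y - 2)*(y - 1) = y^3 - 3*y^2 + 2*y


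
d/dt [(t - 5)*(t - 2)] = 2*t - 7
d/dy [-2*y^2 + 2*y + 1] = 2 - 4*y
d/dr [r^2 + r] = 2*r + 1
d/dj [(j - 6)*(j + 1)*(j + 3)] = 3*j^2 - 4*j - 21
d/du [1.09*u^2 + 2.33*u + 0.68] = 2.18*u + 2.33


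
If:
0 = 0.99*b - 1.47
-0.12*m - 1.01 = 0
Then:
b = 1.48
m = -8.42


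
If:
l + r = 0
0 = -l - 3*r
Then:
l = 0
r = 0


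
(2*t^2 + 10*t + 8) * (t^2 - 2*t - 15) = 2*t^4 + 6*t^3 - 42*t^2 - 166*t - 120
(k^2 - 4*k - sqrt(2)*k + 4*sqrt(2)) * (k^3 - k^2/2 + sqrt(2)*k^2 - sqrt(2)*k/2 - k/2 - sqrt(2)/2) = k^5 - 9*k^4/2 - k^3/2 + 11*k^2 - 3*k - 4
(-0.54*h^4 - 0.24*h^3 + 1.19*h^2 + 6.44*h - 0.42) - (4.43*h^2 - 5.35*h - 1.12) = -0.54*h^4 - 0.24*h^3 - 3.24*h^2 + 11.79*h + 0.7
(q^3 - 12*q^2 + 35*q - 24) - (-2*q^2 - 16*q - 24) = q^3 - 10*q^2 + 51*q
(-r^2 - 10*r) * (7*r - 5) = -7*r^3 - 65*r^2 + 50*r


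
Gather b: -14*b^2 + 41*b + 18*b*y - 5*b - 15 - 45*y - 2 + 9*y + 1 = -14*b^2 + b*(18*y + 36) - 36*y - 16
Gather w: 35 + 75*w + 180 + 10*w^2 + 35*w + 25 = 10*w^2 + 110*w + 240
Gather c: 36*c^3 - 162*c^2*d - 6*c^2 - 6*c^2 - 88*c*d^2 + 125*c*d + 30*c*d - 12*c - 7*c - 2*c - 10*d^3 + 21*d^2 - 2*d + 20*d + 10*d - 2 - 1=36*c^3 + c^2*(-162*d - 12) + c*(-88*d^2 + 155*d - 21) - 10*d^3 + 21*d^2 + 28*d - 3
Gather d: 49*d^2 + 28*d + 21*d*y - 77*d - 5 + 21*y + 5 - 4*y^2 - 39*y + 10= 49*d^2 + d*(21*y - 49) - 4*y^2 - 18*y + 10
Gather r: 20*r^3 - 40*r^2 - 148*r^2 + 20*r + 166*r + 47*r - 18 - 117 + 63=20*r^3 - 188*r^2 + 233*r - 72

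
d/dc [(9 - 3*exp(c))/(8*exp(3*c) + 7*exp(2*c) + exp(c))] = 3*(16*exp(3*c) - 65*exp(2*c) - 42*exp(c) - 3)*exp(-c)/(64*exp(4*c) + 112*exp(3*c) + 65*exp(2*c) + 14*exp(c) + 1)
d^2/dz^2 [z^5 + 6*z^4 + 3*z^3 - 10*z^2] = 20*z^3 + 72*z^2 + 18*z - 20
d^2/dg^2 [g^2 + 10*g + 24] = 2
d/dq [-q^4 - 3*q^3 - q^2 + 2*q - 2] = -4*q^3 - 9*q^2 - 2*q + 2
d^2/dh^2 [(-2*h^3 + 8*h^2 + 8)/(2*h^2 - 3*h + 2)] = 4*(19*h^3 + 18*h^2 - 84*h + 36)/(8*h^6 - 36*h^5 + 78*h^4 - 99*h^3 + 78*h^2 - 36*h + 8)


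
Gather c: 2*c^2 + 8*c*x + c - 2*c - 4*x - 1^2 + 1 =2*c^2 + c*(8*x - 1) - 4*x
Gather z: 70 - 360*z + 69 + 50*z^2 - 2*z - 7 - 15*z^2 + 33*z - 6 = 35*z^2 - 329*z + 126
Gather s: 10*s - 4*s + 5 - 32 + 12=6*s - 15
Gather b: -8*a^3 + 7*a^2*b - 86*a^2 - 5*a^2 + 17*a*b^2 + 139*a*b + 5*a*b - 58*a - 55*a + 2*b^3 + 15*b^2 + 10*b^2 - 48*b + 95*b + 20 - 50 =-8*a^3 - 91*a^2 - 113*a + 2*b^3 + b^2*(17*a + 25) + b*(7*a^2 + 144*a + 47) - 30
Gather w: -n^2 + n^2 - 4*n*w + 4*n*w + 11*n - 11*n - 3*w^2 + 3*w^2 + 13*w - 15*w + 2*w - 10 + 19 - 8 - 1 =0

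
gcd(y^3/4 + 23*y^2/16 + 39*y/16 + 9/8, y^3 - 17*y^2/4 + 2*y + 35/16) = 1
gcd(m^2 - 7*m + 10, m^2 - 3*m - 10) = m - 5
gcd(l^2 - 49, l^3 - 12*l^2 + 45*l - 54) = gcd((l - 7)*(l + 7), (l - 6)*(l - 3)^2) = 1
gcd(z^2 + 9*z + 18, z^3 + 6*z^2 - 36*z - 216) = z + 6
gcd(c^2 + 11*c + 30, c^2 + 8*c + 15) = c + 5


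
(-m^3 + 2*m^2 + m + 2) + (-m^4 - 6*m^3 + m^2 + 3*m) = -m^4 - 7*m^3 + 3*m^2 + 4*m + 2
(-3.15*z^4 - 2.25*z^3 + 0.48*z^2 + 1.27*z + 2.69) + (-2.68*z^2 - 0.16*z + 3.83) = -3.15*z^4 - 2.25*z^3 - 2.2*z^2 + 1.11*z + 6.52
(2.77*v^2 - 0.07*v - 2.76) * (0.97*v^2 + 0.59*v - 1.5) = 2.6869*v^4 + 1.5664*v^3 - 6.8735*v^2 - 1.5234*v + 4.14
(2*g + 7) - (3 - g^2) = g^2 + 2*g + 4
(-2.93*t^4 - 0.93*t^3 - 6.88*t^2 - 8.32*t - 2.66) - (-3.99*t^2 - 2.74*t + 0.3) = -2.93*t^4 - 0.93*t^3 - 2.89*t^2 - 5.58*t - 2.96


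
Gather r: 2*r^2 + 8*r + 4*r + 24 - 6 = 2*r^2 + 12*r + 18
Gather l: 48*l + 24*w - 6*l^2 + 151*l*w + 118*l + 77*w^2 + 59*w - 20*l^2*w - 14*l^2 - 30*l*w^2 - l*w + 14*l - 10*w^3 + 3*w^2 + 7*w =l^2*(-20*w - 20) + l*(-30*w^2 + 150*w + 180) - 10*w^3 + 80*w^2 + 90*w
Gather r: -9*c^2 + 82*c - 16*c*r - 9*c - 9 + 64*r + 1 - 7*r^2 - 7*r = -9*c^2 + 73*c - 7*r^2 + r*(57 - 16*c) - 8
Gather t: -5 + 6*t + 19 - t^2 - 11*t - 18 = -t^2 - 5*t - 4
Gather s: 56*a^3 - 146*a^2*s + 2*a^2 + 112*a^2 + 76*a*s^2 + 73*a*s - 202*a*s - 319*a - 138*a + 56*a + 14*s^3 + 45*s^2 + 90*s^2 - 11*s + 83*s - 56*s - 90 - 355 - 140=56*a^3 + 114*a^2 - 401*a + 14*s^3 + s^2*(76*a + 135) + s*(-146*a^2 - 129*a + 16) - 585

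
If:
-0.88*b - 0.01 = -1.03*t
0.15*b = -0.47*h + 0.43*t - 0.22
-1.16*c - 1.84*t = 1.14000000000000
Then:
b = 1.17045454545455*t - 0.0113636363636364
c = -1.58620689655172*t - 0.982758620689655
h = 0.541344294003869*t - 0.464458413926499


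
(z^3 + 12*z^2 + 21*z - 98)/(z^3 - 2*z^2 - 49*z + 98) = (z + 7)/(z - 7)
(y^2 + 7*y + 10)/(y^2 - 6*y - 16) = (y + 5)/(y - 8)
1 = 1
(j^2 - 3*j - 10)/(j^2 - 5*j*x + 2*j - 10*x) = (5 - j)/(-j + 5*x)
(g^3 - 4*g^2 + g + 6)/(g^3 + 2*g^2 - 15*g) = (g^2 - g - 2)/(g*(g + 5))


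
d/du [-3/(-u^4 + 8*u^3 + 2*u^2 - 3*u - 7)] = 3*(-4*u^3 + 24*u^2 + 4*u - 3)/(u^4 - 8*u^3 - 2*u^2 + 3*u + 7)^2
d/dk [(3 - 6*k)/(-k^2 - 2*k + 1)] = 6*k*(1 - k)/(k^4 + 4*k^3 + 2*k^2 - 4*k + 1)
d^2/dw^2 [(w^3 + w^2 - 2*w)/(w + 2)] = 2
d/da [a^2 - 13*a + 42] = 2*a - 13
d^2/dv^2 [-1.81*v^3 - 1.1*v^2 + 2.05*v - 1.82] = -10.86*v - 2.2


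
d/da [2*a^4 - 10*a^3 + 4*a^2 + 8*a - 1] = 8*a^3 - 30*a^2 + 8*a + 8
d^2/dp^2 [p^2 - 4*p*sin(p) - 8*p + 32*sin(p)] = 4*p*sin(p) - 32*sin(p) - 8*cos(p) + 2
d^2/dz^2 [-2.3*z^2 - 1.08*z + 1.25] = -4.60000000000000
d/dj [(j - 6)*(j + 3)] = 2*j - 3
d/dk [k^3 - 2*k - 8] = 3*k^2 - 2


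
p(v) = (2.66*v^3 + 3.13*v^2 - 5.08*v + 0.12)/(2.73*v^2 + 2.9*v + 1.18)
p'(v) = (-5.46*v - 2.9)*(2.66*v^3 + 3.13*v^2 - 5.08*v + 0.12)/(2.73*v^2 + 2.9*v + 1.18)^2 + (7.98*v^2 + 6.26*v - 5.08)/(2.73*v^2 + 2.9*v + 1.18) = (7.2618*v^4 + 15.428*v^3 + 32.3618*v^2 + 6.7316*v - 6.3424)/(7.4529*v^4 + 15.834*v^3 + 14.8528*v^2 + 6.844*v + 1.3924)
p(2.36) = 1.74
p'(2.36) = 1.15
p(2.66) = 2.08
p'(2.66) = 1.12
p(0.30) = -0.46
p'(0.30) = -0.18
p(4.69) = 4.27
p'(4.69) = 1.04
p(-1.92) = 0.46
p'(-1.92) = 2.78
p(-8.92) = -8.28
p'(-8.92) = 1.01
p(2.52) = 1.93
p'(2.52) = 1.13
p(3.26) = 2.75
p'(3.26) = 1.09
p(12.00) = 11.62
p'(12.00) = 0.99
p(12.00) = 11.62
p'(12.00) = 0.99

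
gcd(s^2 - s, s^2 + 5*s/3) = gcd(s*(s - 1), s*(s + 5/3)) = s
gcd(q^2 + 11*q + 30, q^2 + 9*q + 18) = q + 6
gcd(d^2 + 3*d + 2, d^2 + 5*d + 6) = d + 2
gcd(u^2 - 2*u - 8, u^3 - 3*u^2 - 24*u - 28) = u + 2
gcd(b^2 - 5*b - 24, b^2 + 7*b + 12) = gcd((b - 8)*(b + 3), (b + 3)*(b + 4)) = b + 3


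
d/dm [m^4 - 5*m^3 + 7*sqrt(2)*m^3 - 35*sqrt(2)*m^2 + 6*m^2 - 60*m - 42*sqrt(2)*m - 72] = 4*m^3 - 15*m^2 + 21*sqrt(2)*m^2 - 70*sqrt(2)*m + 12*m - 60 - 42*sqrt(2)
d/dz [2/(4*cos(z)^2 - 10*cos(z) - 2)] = (4*cos(z) - 5)*sin(z)/(5*cos(z) - cos(2*z))^2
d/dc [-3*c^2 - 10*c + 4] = -6*c - 10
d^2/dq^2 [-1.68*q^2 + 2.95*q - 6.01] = -3.36000000000000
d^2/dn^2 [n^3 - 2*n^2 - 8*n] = 6*n - 4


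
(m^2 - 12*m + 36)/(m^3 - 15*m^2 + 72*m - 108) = 1/(m - 3)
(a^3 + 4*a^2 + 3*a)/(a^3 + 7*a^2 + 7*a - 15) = a*(a + 1)/(a^2 + 4*a - 5)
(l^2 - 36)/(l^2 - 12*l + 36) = (l + 6)/(l - 6)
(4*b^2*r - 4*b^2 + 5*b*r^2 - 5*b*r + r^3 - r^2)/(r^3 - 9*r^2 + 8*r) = (4*b^2 + 5*b*r + r^2)/(r*(r - 8))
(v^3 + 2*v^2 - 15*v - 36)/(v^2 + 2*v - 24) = (v^2 + 6*v + 9)/(v + 6)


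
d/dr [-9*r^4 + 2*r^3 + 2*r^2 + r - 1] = -36*r^3 + 6*r^2 + 4*r + 1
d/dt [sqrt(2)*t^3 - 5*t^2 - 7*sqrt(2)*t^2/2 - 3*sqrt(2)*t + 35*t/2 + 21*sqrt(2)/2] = 3*sqrt(2)*t^2 - 10*t - 7*sqrt(2)*t - 3*sqrt(2) + 35/2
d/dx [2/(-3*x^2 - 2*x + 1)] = 4*(3*x + 1)/(3*x^2 + 2*x - 1)^2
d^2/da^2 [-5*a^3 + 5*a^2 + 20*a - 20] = 10 - 30*a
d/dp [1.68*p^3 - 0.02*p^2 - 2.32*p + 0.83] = 5.04*p^2 - 0.04*p - 2.32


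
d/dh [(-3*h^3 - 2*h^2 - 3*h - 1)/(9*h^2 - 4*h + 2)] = (-27*h^4 + 24*h^3 + 17*h^2 + 10*h - 10)/(81*h^4 - 72*h^3 + 52*h^2 - 16*h + 4)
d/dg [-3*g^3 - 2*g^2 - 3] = g*(-9*g - 4)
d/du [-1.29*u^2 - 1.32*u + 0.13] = -2.58*u - 1.32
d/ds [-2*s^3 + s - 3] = 1 - 6*s^2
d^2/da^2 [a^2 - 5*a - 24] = 2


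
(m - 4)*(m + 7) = m^2 + 3*m - 28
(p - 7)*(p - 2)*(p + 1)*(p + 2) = p^4 - 6*p^3 - 11*p^2 + 24*p + 28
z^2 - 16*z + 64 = (z - 8)^2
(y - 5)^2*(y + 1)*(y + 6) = y^4 - 3*y^3 - 39*y^2 + 115*y + 150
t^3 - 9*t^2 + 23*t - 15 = (t - 5)*(t - 3)*(t - 1)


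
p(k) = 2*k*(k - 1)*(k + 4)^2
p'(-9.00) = -2750.00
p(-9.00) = 4500.00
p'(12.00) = 20224.00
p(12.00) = 67584.00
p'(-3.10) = 34.09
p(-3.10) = 20.59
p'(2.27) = 350.64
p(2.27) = 226.67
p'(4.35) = 1560.45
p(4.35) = 2032.06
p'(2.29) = 357.60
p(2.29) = 233.75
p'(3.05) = 683.29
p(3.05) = 621.53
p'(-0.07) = -34.04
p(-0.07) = 2.31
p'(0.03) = -31.00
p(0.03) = -0.95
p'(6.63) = 4357.82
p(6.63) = 8435.65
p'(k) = 2*k*(k - 1)*(2*k + 8) + 2*k*(k + 4)^2 + 2*(k - 1)*(k + 4)^2 = 8*k^3 + 42*k^2 + 32*k - 32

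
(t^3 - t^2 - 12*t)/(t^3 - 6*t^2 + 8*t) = (t + 3)/(t - 2)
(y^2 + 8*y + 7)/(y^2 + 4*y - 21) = (y + 1)/(y - 3)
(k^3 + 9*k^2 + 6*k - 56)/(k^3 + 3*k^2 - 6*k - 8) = (k + 7)/(k + 1)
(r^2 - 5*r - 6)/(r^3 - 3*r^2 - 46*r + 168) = (r + 1)/(r^2 + 3*r - 28)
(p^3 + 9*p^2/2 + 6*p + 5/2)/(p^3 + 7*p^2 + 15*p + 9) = (2*p^2 + 7*p + 5)/(2*(p^2 + 6*p + 9))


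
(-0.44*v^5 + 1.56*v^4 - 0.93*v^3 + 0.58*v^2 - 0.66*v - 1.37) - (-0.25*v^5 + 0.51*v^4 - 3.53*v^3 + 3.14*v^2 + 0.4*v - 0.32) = -0.19*v^5 + 1.05*v^4 + 2.6*v^3 - 2.56*v^2 - 1.06*v - 1.05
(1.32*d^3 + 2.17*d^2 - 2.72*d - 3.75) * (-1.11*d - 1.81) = -1.4652*d^4 - 4.7979*d^3 - 0.9085*d^2 + 9.0857*d + 6.7875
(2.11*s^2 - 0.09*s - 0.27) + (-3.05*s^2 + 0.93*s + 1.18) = -0.94*s^2 + 0.84*s + 0.91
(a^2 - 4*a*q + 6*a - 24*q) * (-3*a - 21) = -3*a^3 + 12*a^2*q - 39*a^2 + 156*a*q - 126*a + 504*q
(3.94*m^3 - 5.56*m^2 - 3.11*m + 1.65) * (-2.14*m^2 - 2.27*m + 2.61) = -8.4316*m^5 + 2.9546*m^4 + 29.56*m^3 - 10.9829*m^2 - 11.8626*m + 4.3065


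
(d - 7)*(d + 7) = d^2 - 49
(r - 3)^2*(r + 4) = r^3 - 2*r^2 - 15*r + 36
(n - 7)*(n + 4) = n^2 - 3*n - 28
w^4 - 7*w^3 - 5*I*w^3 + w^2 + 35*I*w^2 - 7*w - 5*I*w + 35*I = (w - 7)*(w - 5*I)*(w - I)*(w + I)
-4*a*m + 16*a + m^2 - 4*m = (-4*a + m)*(m - 4)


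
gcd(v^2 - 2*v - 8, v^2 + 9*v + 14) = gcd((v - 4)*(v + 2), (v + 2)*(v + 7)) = v + 2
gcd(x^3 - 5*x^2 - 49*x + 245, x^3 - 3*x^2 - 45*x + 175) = x^2 + 2*x - 35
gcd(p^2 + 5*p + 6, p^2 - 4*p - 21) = p + 3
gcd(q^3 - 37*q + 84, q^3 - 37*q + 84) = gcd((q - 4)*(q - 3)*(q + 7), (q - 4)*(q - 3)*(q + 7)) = q^3 - 37*q + 84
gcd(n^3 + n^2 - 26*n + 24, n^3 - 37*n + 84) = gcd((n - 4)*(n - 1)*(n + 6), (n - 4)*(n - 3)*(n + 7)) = n - 4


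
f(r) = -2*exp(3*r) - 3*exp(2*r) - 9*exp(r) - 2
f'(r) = -6*exp(3*r) - 6*exp(2*r) - 9*exp(r)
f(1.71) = -481.50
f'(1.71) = -1247.28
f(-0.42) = -9.78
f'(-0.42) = -10.21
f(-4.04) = -2.16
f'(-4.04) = -0.16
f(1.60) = -363.20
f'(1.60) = -920.83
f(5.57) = -36357521.12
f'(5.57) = -108861218.58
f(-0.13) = -13.57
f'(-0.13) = -16.59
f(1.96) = -932.71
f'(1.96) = -2513.15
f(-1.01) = -5.77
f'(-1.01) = -4.36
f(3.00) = -17599.22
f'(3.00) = -51219.85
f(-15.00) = -2.00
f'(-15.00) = 0.00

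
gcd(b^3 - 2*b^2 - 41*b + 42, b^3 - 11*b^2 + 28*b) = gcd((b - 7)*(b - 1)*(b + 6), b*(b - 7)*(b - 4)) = b - 7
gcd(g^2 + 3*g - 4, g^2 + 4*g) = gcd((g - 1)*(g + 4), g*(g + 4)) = g + 4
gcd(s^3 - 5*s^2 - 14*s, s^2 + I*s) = s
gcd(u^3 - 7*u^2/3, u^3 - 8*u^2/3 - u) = u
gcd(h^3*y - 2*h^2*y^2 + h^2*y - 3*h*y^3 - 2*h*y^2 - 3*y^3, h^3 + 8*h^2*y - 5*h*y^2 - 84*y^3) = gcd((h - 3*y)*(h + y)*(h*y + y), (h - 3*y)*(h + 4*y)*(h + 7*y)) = -h + 3*y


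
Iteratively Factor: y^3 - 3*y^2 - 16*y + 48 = (y - 3)*(y^2 - 16) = (y - 4)*(y - 3)*(y + 4)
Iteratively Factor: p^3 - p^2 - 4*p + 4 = (p - 2)*(p^2 + p - 2) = (p - 2)*(p - 1)*(p + 2)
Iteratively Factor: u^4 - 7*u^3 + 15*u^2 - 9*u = (u - 1)*(u^3 - 6*u^2 + 9*u) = (u - 3)*(u - 1)*(u^2 - 3*u) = (u - 3)^2*(u - 1)*(u)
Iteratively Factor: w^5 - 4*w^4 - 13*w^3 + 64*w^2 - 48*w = (w - 4)*(w^4 - 13*w^2 + 12*w) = (w - 4)*(w + 4)*(w^3 - 4*w^2 + 3*w) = (w - 4)*(w - 1)*(w + 4)*(w^2 - 3*w) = w*(w - 4)*(w - 1)*(w + 4)*(w - 3)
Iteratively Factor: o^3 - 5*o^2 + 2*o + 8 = (o - 2)*(o^2 - 3*o - 4) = (o - 4)*(o - 2)*(o + 1)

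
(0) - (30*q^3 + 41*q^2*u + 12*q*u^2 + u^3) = -30*q^3 - 41*q^2*u - 12*q*u^2 - u^3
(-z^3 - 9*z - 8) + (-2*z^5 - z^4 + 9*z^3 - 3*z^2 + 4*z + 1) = -2*z^5 - z^4 + 8*z^3 - 3*z^2 - 5*z - 7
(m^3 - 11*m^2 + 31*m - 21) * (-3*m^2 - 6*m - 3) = -3*m^5 + 27*m^4 - 30*m^3 - 90*m^2 + 33*m + 63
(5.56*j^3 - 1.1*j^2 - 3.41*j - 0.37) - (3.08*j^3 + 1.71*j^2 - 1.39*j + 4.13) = 2.48*j^3 - 2.81*j^2 - 2.02*j - 4.5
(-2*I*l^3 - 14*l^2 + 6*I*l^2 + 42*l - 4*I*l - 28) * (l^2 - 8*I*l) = -2*I*l^5 - 30*l^4 + 6*I*l^4 + 90*l^3 + 108*I*l^3 - 60*l^2 - 336*I*l^2 + 224*I*l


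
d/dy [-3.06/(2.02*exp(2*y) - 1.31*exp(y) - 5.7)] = (12.3624*exp(y) - 4.0086)*exp(y)/(-2.02*exp(2*y) + 1.31*exp(y) + 5.7)^2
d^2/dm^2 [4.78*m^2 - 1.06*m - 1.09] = 9.56000000000000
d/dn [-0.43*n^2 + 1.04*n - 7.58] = 1.04 - 0.86*n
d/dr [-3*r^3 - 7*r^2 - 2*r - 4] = -9*r^2 - 14*r - 2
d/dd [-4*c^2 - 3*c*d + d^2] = -3*c + 2*d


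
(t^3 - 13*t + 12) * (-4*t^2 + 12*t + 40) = -4*t^5 + 12*t^4 + 92*t^3 - 204*t^2 - 376*t + 480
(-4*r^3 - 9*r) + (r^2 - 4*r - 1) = -4*r^3 + r^2 - 13*r - 1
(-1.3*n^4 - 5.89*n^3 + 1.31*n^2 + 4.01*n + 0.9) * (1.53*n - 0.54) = -1.989*n^5 - 8.3097*n^4 + 5.1849*n^3 + 5.4279*n^2 - 0.7884*n - 0.486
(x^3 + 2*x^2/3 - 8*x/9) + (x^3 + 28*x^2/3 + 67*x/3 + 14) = 2*x^3 + 10*x^2 + 193*x/9 + 14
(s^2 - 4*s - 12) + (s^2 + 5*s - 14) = 2*s^2 + s - 26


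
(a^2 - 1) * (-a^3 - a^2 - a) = -a^5 - a^4 + a^2 + a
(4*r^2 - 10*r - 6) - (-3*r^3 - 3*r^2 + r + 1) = 3*r^3 + 7*r^2 - 11*r - 7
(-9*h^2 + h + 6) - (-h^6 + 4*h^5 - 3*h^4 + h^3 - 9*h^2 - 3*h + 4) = h^6 - 4*h^5 + 3*h^4 - h^3 + 4*h + 2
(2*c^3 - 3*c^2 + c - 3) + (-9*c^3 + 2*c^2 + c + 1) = -7*c^3 - c^2 + 2*c - 2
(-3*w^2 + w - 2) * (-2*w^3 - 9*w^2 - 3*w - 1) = 6*w^5 + 25*w^4 + 4*w^3 + 18*w^2 + 5*w + 2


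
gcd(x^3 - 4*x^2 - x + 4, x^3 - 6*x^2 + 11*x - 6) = x - 1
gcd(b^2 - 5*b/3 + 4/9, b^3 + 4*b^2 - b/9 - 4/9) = b - 1/3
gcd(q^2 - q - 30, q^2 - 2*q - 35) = q + 5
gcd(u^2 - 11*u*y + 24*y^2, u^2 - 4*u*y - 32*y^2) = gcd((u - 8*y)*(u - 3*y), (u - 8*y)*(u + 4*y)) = -u + 8*y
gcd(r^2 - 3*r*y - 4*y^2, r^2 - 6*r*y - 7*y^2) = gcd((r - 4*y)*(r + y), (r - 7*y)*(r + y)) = r + y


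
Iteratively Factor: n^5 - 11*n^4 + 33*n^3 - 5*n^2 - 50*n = (n)*(n^4 - 11*n^3 + 33*n^2 - 5*n - 50) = n*(n - 2)*(n^3 - 9*n^2 + 15*n + 25) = n*(n - 5)*(n - 2)*(n^2 - 4*n - 5) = n*(n - 5)*(n - 2)*(n + 1)*(n - 5)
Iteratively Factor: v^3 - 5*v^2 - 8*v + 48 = (v - 4)*(v^2 - v - 12) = (v - 4)*(v + 3)*(v - 4)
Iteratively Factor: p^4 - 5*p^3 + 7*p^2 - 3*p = (p - 1)*(p^3 - 4*p^2 + 3*p) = (p - 3)*(p - 1)*(p^2 - p) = p*(p - 3)*(p - 1)*(p - 1)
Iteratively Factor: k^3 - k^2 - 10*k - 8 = (k - 4)*(k^2 + 3*k + 2) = (k - 4)*(k + 1)*(k + 2)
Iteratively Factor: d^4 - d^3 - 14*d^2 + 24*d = (d)*(d^3 - d^2 - 14*d + 24) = d*(d - 3)*(d^2 + 2*d - 8) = d*(d - 3)*(d + 4)*(d - 2)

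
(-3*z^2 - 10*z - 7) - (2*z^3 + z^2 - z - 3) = -2*z^3 - 4*z^2 - 9*z - 4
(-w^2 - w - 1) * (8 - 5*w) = 5*w^3 - 3*w^2 - 3*w - 8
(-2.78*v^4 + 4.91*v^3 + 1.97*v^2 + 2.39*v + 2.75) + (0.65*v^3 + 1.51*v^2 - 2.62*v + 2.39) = -2.78*v^4 + 5.56*v^3 + 3.48*v^2 - 0.23*v + 5.14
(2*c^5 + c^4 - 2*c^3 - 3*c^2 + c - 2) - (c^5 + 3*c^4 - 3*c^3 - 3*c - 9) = c^5 - 2*c^4 + c^3 - 3*c^2 + 4*c + 7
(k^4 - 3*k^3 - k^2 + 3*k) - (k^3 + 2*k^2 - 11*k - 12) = k^4 - 4*k^3 - 3*k^2 + 14*k + 12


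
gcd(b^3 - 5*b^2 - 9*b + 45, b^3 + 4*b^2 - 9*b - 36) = b^2 - 9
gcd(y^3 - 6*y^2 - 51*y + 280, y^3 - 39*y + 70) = y^2 + 2*y - 35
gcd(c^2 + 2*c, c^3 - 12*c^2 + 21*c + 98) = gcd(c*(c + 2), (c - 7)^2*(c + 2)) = c + 2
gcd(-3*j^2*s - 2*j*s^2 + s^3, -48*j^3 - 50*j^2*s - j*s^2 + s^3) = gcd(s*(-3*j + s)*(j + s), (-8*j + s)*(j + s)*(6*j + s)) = j + s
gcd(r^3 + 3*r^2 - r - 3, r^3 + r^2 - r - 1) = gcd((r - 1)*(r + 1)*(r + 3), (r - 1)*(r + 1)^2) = r^2 - 1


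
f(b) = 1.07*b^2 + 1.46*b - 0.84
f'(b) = 2.14*b + 1.46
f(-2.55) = 2.39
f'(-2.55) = -4.00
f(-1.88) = 0.20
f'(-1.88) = -2.56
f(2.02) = 6.48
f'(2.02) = 5.78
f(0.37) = -0.15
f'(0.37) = 2.25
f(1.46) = 3.57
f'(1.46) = 4.58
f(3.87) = 20.84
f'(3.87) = 9.74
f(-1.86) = 0.15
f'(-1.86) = -2.52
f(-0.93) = -1.27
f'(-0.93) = -0.53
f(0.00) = -0.84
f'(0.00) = 1.46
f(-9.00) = 72.69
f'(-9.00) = -17.80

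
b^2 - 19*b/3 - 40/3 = (b - 8)*(b + 5/3)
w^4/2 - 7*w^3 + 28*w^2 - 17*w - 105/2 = (w/2 + 1/2)*(w - 7)*(w - 5)*(w - 3)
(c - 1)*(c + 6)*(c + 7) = c^3 + 12*c^2 + 29*c - 42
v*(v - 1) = v^2 - v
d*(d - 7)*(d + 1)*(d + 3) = d^4 - 3*d^3 - 25*d^2 - 21*d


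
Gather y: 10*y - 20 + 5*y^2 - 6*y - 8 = 5*y^2 + 4*y - 28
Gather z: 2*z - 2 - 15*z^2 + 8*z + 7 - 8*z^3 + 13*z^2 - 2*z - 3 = -8*z^3 - 2*z^2 + 8*z + 2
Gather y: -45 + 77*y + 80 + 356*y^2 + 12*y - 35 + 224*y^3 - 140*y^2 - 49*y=224*y^3 + 216*y^2 + 40*y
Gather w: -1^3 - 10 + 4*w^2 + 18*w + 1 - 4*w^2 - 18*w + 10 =0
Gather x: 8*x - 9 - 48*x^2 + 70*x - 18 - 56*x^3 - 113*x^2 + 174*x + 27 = -56*x^3 - 161*x^2 + 252*x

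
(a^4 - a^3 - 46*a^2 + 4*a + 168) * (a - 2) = a^5 - 3*a^4 - 44*a^3 + 96*a^2 + 160*a - 336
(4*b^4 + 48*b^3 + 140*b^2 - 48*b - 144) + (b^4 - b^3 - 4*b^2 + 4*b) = 5*b^4 + 47*b^3 + 136*b^2 - 44*b - 144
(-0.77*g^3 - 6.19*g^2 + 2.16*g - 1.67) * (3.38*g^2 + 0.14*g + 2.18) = -2.6026*g^5 - 21.03*g^4 + 4.7556*g^3 - 18.8364*g^2 + 4.475*g - 3.6406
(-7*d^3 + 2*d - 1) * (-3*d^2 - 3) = 21*d^5 + 15*d^3 + 3*d^2 - 6*d + 3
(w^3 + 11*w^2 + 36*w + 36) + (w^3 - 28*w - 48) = 2*w^3 + 11*w^2 + 8*w - 12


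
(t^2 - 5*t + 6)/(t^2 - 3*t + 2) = (t - 3)/(t - 1)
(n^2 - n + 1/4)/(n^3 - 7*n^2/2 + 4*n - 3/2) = (4*n^2 - 4*n + 1)/(2*(2*n^3 - 7*n^2 + 8*n - 3))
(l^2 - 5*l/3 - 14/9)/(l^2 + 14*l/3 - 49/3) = (l + 2/3)/(l + 7)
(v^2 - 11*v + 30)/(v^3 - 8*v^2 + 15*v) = (v - 6)/(v*(v - 3))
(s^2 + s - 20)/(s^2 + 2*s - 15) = (s - 4)/(s - 3)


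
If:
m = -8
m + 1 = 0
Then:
No Solution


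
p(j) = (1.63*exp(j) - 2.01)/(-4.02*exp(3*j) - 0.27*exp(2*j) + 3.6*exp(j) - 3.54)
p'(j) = (1.63*exp(j) - 2.01)*(12.06*exp(3*j) + 0.54*exp(2*j) - 3.6*exp(j))/(-4.02*exp(3*j) - 0.27*exp(2*j) + 3.6*exp(j) - 3.54)^2 + 1.63*exp(j)/(-4.02*exp(3*j) - 0.27*exp(2*j) + 3.6*exp(j) - 3.54) = (13.1052*exp(3*j) - 23.8005*exp(2*j) - 1.0854*exp(j) + 1.4658)*exp(j)/(16.1604*exp(6*j) + 2.1708*exp(5*j) - 28.8711*exp(4*j) + 26.5176*exp(3*j) + 14.8716*exp(2*j) - 25.488*exp(j) + 12.5316)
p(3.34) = -0.00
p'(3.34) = 0.00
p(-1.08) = 0.58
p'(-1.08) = -0.06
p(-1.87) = 0.59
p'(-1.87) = 0.01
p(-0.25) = 0.26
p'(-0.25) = -0.76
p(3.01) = -0.00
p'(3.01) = 0.00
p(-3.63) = 0.57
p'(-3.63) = 0.00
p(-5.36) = 0.57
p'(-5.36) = 0.00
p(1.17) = -0.03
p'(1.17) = 0.04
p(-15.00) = 0.57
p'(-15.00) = 0.00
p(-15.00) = 0.57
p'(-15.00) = 0.00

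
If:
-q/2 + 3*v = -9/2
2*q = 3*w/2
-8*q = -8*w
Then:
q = 0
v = -3/2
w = 0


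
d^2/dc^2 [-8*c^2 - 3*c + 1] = -16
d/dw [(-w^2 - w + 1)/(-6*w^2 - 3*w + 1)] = (-3*w^2 + 10*w + 2)/(36*w^4 + 36*w^3 - 3*w^2 - 6*w + 1)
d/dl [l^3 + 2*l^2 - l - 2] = 3*l^2 + 4*l - 1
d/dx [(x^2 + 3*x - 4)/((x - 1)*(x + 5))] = 1/(x^2 + 10*x + 25)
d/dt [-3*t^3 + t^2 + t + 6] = -9*t^2 + 2*t + 1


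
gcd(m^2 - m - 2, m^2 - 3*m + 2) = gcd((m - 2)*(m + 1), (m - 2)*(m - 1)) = m - 2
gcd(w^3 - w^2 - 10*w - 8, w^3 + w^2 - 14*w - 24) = w^2 - 2*w - 8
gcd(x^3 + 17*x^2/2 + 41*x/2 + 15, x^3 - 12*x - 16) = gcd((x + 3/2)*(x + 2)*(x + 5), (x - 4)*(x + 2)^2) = x + 2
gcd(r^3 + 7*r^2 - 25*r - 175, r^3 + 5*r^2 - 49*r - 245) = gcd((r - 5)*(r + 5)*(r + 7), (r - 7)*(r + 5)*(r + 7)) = r^2 + 12*r + 35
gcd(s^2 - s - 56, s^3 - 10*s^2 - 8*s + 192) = s - 8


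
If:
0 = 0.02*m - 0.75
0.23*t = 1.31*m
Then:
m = 37.50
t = 213.59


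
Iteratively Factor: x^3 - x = (x - 1)*(x^2 + x) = (x - 1)*(x + 1)*(x)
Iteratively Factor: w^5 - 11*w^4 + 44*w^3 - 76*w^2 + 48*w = (w - 4)*(w^4 - 7*w^3 + 16*w^2 - 12*w) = (w - 4)*(w - 2)*(w^3 - 5*w^2 + 6*w) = (w - 4)*(w - 3)*(w - 2)*(w^2 - 2*w) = w*(w - 4)*(w - 3)*(w - 2)*(w - 2)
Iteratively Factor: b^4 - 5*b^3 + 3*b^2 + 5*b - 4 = (b - 1)*(b^3 - 4*b^2 - b + 4) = (b - 1)^2*(b^2 - 3*b - 4) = (b - 1)^2*(b + 1)*(b - 4)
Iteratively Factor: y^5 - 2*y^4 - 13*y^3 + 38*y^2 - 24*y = (y - 3)*(y^4 + y^3 - 10*y^2 + 8*y) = y*(y - 3)*(y^3 + y^2 - 10*y + 8) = y*(y - 3)*(y - 2)*(y^2 + 3*y - 4) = y*(y - 3)*(y - 2)*(y - 1)*(y + 4)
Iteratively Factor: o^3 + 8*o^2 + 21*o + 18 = (o + 3)*(o^2 + 5*o + 6) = (o + 3)^2*(o + 2)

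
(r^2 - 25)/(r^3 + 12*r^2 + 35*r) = (r - 5)/(r*(r + 7))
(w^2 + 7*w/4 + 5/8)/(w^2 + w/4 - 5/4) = (w + 1/2)/(w - 1)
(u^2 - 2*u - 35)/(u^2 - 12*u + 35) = (u + 5)/(u - 5)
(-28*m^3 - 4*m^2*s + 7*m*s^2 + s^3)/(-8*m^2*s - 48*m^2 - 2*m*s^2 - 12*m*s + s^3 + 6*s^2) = (-14*m^2 + 5*m*s + s^2)/(-4*m*s - 24*m + s^2 + 6*s)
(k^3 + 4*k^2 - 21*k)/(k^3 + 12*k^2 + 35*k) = (k - 3)/(k + 5)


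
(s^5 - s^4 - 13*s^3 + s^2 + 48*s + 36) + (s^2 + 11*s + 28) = s^5 - s^4 - 13*s^3 + 2*s^2 + 59*s + 64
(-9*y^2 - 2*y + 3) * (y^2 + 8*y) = -9*y^4 - 74*y^3 - 13*y^2 + 24*y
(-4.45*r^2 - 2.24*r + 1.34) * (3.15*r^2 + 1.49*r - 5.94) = -14.0175*r^4 - 13.6865*r^3 + 27.3164*r^2 + 15.3022*r - 7.9596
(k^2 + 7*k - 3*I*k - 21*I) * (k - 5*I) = k^3 + 7*k^2 - 8*I*k^2 - 15*k - 56*I*k - 105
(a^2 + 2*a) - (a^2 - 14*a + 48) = 16*a - 48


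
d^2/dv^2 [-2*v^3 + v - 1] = -12*v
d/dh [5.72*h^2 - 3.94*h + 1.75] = 11.44*h - 3.94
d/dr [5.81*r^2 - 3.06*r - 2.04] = 11.62*r - 3.06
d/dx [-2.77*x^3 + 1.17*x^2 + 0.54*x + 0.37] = -8.31*x^2 + 2.34*x + 0.54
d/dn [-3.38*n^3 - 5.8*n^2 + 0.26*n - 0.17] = -10.14*n^2 - 11.6*n + 0.26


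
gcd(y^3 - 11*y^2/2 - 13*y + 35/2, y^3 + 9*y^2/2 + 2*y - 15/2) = y^2 + 3*y/2 - 5/2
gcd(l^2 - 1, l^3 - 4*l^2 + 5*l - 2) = l - 1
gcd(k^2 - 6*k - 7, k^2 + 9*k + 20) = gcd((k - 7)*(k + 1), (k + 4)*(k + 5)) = 1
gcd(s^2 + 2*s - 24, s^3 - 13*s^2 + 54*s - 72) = s - 4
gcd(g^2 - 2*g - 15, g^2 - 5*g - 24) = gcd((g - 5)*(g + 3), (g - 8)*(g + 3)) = g + 3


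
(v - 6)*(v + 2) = v^2 - 4*v - 12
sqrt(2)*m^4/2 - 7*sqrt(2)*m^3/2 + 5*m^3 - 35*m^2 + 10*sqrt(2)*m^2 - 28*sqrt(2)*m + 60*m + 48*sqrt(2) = (m - 4)*(m - 3)*(m + 4*sqrt(2))*(sqrt(2)*m/2 + 1)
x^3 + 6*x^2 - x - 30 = (x - 2)*(x + 3)*(x + 5)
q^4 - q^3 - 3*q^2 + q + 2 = (q - 2)*(q - 1)*(q + 1)^2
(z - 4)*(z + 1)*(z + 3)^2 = z^4 + 3*z^3 - 13*z^2 - 51*z - 36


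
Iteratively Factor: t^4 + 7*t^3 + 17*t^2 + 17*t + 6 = (t + 3)*(t^3 + 4*t^2 + 5*t + 2) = (t + 2)*(t + 3)*(t^2 + 2*t + 1) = (t + 1)*(t + 2)*(t + 3)*(t + 1)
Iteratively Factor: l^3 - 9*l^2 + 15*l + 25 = (l - 5)*(l^2 - 4*l - 5) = (l - 5)^2*(l + 1)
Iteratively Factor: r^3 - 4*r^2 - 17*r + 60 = (r - 3)*(r^2 - r - 20) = (r - 5)*(r - 3)*(r + 4)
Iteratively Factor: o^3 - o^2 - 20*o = (o)*(o^2 - o - 20) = o*(o + 4)*(o - 5)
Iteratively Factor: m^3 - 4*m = (m + 2)*(m^2 - 2*m) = (m - 2)*(m + 2)*(m)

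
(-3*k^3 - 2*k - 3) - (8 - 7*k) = -3*k^3 + 5*k - 11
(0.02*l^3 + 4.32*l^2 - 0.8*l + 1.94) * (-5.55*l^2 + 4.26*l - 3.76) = -0.111*l^5 - 23.8908*l^4 + 22.768*l^3 - 30.4182*l^2 + 11.2724*l - 7.2944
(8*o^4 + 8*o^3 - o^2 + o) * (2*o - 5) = 16*o^5 - 24*o^4 - 42*o^3 + 7*o^2 - 5*o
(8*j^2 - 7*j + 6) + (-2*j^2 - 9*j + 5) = 6*j^2 - 16*j + 11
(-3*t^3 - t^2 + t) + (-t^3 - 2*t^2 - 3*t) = -4*t^3 - 3*t^2 - 2*t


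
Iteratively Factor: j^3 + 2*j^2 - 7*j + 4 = (j - 1)*(j^2 + 3*j - 4) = (j - 1)^2*(j + 4)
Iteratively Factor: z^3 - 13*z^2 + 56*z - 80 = (z - 4)*(z^2 - 9*z + 20) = (z - 5)*(z - 4)*(z - 4)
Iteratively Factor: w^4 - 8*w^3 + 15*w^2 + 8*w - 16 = (w + 1)*(w^3 - 9*w^2 + 24*w - 16) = (w - 1)*(w + 1)*(w^2 - 8*w + 16) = (w - 4)*(w - 1)*(w + 1)*(w - 4)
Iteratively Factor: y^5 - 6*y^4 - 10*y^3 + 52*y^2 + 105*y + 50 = (y + 1)*(y^4 - 7*y^3 - 3*y^2 + 55*y + 50) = (y + 1)*(y + 2)*(y^3 - 9*y^2 + 15*y + 25) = (y - 5)*(y + 1)*(y + 2)*(y^2 - 4*y - 5) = (y - 5)*(y + 1)^2*(y + 2)*(y - 5)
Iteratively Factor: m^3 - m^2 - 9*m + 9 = (m - 1)*(m^2 - 9) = (m - 3)*(m - 1)*(m + 3)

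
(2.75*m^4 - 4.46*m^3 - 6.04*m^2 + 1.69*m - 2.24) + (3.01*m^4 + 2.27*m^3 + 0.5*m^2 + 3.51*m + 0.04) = 5.76*m^4 - 2.19*m^3 - 5.54*m^2 + 5.2*m - 2.2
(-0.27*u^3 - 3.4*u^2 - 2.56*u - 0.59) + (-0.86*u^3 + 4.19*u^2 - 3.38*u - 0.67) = -1.13*u^3 + 0.79*u^2 - 5.94*u - 1.26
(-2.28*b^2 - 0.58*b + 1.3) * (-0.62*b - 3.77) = 1.4136*b^3 + 8.9552*b^2 + 1.3806*b - 4.901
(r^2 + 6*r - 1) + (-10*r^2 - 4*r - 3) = -9*r^2 + 2*r - 4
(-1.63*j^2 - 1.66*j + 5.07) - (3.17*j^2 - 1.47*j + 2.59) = -4.8*j^2 - 0.19*j + 2.48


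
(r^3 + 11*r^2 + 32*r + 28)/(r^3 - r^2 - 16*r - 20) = (r + 7)/(r - 5)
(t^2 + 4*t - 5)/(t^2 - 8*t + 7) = (t + 5)/(t - 7)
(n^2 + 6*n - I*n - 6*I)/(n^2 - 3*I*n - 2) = (n + 6)/(n - 2*I)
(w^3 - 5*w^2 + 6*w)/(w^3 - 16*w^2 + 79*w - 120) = w*(w - 2)/(w^2 - 13*w + 40)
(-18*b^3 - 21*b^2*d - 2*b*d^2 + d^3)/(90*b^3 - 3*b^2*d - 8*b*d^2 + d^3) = (-b - d)/(5*b - d)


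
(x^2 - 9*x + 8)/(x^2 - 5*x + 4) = (x - 8)/(x - 4)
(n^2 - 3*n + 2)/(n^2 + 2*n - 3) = (n - 2)/(n + 3)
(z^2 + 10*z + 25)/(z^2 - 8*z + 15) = (z^2 + 10*z + 25)/(z^2 - 8*z + 15)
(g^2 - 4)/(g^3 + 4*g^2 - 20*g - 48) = (g - 2)/(g^2 + 2*g - 24)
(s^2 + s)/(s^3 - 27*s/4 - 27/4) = 4*s*(s + 1)/(4*s^3 - 27*s - 27)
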